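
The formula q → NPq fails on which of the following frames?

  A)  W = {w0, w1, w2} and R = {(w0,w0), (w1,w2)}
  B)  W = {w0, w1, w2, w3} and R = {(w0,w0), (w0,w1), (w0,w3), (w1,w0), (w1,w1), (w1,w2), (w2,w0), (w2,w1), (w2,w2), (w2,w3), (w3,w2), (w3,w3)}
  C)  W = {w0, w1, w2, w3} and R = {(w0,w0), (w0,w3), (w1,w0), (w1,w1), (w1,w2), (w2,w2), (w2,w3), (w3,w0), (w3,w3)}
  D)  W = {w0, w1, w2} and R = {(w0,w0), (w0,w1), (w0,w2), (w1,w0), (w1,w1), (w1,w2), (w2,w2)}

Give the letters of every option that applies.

The schema q → NPq is axiom B; it is valid on a frame iff R is symmetric.
(A) R is not symmetric (w1 R w2 but not w2 R w1), so the schema fails here.
(B) R is not symmetric (w0 R w3 but not w3 R w0), so the schema fails here.
(C) R is not symmetric (w1 R w0 but not w0 R w1), so the schema fails here.
(D) R is not symmetric (w0 R w2 but not w2 R w0), so the schema fails here.

A, B, C, D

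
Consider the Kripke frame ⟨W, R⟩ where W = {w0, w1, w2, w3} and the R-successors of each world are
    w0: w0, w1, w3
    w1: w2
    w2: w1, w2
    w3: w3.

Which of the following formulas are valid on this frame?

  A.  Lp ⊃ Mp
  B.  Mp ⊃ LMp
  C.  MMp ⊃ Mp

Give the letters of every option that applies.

A

R is not transitive: w0 R w1 and w1 R w2 but not w0 R w2.
R is not euclidean: w0 R w1 and w0 R w0 but not w1 R w0.
R is serial: every world has an R-successor.
(A) Lp ⊃ Mp is axiom D, which corresponds to seriality. R is serial — valid.
(B) Mp ⊃ LMp (axiom 5) characterises the euclidean frames. R is not euclidean — not valid.
(C) the dual of axiom 4: valid iff R is transitive. R is not transitive — not valid.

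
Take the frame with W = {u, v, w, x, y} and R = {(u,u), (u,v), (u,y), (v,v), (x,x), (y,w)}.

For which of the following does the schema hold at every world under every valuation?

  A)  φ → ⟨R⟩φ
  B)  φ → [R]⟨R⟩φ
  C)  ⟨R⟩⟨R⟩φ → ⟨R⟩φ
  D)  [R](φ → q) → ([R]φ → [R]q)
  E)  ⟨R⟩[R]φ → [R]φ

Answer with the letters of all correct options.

D

R is not reflexive: not w R w.
R is not symmetric: u R v but not v R u.
R is not transitive: u R y and y R w but not u R w.
R is not euclidean: u R v and u R u but not v R u.
(A) φ → ⟨R⟩φ is the dual of axiom T; it is valid on a frame exactly when R is reflexive. R is not reflexive, so not valid.
(B) φ → [R]⟨R⟩φ is axiom B, which corresponds to symmetry. R is not symmetric — not valid.
(C) the dual of axiom 4: valid iff R is transitive. R is not transitive — not valid.
(D) [R](φ → q) → ([R]φ → [R]q) is axiom K, valid on every Kripke frame — valid.
(E) ⟨R⟩[R]φ → [R]φ is the dual of axiom 5; it is valid on a frame exactly when R is euclidean. R is not euclidean, so not valid.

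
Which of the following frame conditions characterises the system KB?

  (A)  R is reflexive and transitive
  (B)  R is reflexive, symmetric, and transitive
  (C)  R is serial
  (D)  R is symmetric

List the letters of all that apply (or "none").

D

(A) this class determines S4, not KB.
(B) this class determines S5, not KB.
(C) this class determines D, not KB.
(D) KB is sound and complete for exactly this class.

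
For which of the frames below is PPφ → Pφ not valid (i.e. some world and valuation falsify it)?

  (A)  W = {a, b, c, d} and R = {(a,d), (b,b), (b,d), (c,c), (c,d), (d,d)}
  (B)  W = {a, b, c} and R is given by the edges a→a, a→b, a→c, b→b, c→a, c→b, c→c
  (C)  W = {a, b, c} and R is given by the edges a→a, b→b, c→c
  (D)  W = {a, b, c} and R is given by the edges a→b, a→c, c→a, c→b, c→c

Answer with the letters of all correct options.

D

The schema PPφ → Pφ is the dual of axiom 4; it is valid on a frame iff R is transitive.
(A) R is transitive (R is closed under composition), so the schema is valid here.
(B) R is transitive (R is closed under composition), so the schema is valid here.
(C) R is transitive (R is closed under composition), so the schema is valid here.
(D) R is not transitive (a R c and c R a but not a R a), so the schema fails here.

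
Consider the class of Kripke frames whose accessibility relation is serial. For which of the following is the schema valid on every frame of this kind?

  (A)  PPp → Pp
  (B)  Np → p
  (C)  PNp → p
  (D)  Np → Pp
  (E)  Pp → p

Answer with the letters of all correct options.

D

(A) the dual of axiom 4: valid iff R is transitive. Such an R need not be transitive — not valid.
(B) axiom T: valid iff R is reflexive. Such an R need not be reflexive — not valid.
(C) the dual of axiom B: valid iff R is symmetric. Such an R need not be symmetric — not valid.
(D) Np → Pp (axiom D) characterises the serial frames. Every such R is serial — valid.
(E) Pp → p (the converse of T) corresponds to R being a subset of the identity. Such an R need not be a subset of the identity, so not valid.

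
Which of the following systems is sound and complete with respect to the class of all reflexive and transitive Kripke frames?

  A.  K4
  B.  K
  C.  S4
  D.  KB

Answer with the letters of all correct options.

(A) K4 is determined by the class of transitive frames.
(B) K is determined by the class of arbitrary frames.
(C) S4 is determined by exactly this class.
(D) KB is determined by the class of symmetric frames.

C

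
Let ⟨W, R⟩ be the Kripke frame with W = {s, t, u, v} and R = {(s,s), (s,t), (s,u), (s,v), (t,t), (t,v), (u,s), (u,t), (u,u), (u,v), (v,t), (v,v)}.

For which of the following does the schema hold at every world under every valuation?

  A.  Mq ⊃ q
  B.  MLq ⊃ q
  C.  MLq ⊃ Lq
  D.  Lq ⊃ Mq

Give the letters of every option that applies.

D

R is not symmetric: s R t but not t R s.
R is not euclidean: s R t and s R s but not t R s.
R is serial: every world has an R-successor.
R is not a subset of the identity: s R t with s ≠ t.
(A) Mq ⊃ q is valid only on frames where every R-edge is a self-loop. Here R ⊄ identity — not valid.
(B) MLq ⊃ q is the dual of axiom B; it is valid on a frame exactly when R is symmetric. R is not symmetric, so not valid.
(C) MLq ⊃ Lq (the dual of axiom 5) characterises the euclidean frames. R is not euclidean — not valid.
(D) axiom D: valid iff R is serial. R is serial — valid.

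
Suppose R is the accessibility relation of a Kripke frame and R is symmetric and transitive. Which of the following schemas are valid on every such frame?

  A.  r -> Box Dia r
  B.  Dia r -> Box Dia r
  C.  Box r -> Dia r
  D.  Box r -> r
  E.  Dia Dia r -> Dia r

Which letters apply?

A symmetric transitive relation is euclidean (uRv and uRw give vRu by symmetry, then vRw by transitivity).
(A) axiom B: valid iff R is symmetric. Every such R is symmetric — valid.
(B) Dia r -> Box Dia r is axiom 5; it is valid on a frame exactly when R is euclidean. Every such R is euclidean, so valid.
(C) Box r -> Dia r is axiom D, which corresponds to seriality. Such an R need not be serial — not valid.
(D) Box r -> r is axiom T; it is valid on a frame exactly when R is reflexive. Such an R need not be reflexive, so not valid.
(E) the dual of axiom 4: valid iff R is transitive. Every such R is transitive — valid.

A, B, E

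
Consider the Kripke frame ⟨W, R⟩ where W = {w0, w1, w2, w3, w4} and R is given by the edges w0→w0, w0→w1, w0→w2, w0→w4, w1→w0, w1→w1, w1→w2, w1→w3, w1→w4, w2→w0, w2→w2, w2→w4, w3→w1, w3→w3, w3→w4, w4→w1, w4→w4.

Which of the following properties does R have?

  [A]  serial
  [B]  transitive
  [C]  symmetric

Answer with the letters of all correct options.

(A) serial: every world has an R-successor.
(B) not transitive: w0 R w1 and w1 R w3 but not w0 R w3.
(C) not symmetric: w0 R w4 but not w4 R w0.

A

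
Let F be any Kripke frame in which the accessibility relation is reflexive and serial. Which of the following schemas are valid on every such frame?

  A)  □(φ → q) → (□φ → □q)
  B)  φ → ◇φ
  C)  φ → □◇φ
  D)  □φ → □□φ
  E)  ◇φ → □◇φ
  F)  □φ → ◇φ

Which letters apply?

(A) this is just K, valid on every normal frame.
(B) φ → ◇φ is the dual of axiom T, which corresponds to reflexivity. Every such R is reflexive — valid.
(C) axiom B: valid iff R is symmetric. Such an R need not be symmetric — not valid.
(D) axiom 4: valid iff R is transitive. Such an R need not be transitive — not valid.
(E) axiom 5: valid iff R is euclidean. Such an R need not be euclidean — not valid.
(F) □φ → ◇φ is axiom D; it is valid on a frame exactly when R is serial. Every such R is serial, so valid.

A, B, F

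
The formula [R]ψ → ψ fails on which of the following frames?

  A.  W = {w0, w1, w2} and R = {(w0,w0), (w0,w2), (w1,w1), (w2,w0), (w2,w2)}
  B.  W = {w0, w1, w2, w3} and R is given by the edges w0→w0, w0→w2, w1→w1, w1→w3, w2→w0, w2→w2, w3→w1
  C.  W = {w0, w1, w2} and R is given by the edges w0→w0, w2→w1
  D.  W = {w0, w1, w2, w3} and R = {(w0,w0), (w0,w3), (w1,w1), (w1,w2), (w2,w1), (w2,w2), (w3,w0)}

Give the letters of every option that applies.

B, C, D

The schema [R]ψ → ψ is axiom T; it is valid on a frame iff R is reflexive.
(A) R is reflexive (each world relates to itself), so the schema is valid here.
(B) R is not reflexive (not w3 R w3), so the schema fails here.
(C) R is not reflexive (not w1 R w1), so the schema fails here.
(D) R is not reflexive (not w3 R w3), so the schema fails here.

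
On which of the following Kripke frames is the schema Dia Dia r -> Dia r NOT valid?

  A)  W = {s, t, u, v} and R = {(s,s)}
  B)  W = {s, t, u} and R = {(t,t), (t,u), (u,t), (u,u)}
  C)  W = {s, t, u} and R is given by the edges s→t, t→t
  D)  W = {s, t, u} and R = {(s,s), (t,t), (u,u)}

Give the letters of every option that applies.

none

The schema Dia Dia r -> Dia r is the dual of axiom 4; it is valid on a frame iff R is transitive.
(A) R is transitive (R is closed under composition), so the schema is valid here.
(B) R is transitive (R is closed under composition), so the schema is valid here.
(C) R is transitive (R is closed under composition), so the schema is valid here.
(D) R is transitive (R is closed under composition), so the schema is valid here.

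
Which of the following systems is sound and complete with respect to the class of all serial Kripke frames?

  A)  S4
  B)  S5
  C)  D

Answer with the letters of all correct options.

(A) S4 is determined by the class of reflexive and transitive frames.
(B) S5 is determined by the class of reflexive, symmetric, and transitive frames.
(C) D is determined by exactly this class.

C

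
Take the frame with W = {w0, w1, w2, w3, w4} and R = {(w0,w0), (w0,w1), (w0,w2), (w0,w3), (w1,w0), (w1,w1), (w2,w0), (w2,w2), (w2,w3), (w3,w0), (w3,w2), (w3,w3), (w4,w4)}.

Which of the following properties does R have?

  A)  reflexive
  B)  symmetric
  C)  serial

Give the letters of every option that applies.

A, B, C

(A) reflexive: each world relates to itself.
(B) symmetric: every R-edge is matched by its reverse.
(C) serial: every world has an R-successor.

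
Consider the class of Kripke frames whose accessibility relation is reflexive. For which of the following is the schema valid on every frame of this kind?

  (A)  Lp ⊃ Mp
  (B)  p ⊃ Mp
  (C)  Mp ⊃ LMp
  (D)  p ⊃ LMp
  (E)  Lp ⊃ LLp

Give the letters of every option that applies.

A, B

A reflexive relation is serial.
(A) Lp ⊃ Mp (axiom D) characterises the serial frames. Every such R is serial — valid.
(B) p ⊃ Mp (the dual of axiom T) characterises the reflexive frames. Every such R is reflexive — valid.
(C) Mp ⊃ LMp is axiom 5, which corresponds to the euclidean property. Such an R need not be euclidean — not valid.
(D) axiom B: valid iff R is symmetric. Such an R need not be symmetric — not valid.
(E) Lp ⊃ LLp is axiom 4; it is valid on a frame exactly when R is transitive. Such an R need not be transitive, so not valid.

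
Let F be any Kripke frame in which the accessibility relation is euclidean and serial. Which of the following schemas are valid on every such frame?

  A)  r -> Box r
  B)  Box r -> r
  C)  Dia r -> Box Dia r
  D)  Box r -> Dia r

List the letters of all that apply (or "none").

(A) r -> Box r (equivalent to ◇p→p) corresponds to R being a subset of the identity. Such an R need not be a subset of the identity, so not valid.
(B) Box r -> r is axiom T; it is valid on a frame exactly when R is reflexive. Such an R need not be reflexive, so not valid.
(C) Dia r -> Box Dia r (axiom 5) characterises the euclidean frames. Every such R is euclidean — valid.
(D) Box r -> Dia r (axiom D) characterises the serial frames. Every such R is serial — valid.

C, D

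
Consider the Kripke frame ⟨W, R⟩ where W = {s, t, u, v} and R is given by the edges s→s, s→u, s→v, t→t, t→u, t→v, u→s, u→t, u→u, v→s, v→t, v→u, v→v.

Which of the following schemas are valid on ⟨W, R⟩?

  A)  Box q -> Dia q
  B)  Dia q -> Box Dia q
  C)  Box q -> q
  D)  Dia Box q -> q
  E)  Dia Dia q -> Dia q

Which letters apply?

A, C

R is reflexive: each world relates to itself.
R is not symmetric: v R u but not u R v.
R is not transitive: s R u and u R t but not s R t.
R is not euclidean: s R u and s R v but not u R v.
R is serial: every world has an R-successor.
(A) Box q -> Dia q is axiom D; it is valid on a frame exactly when R is serial. R is serial, so valid.
(B) axiom 5: valid iff R is euclidean. R is not euclidean — not valid.
(C) Box q -> q is axiom T, which corresponds to reflexivity. R is reflexive — valid.
(D) Dia Box q -> q is the dual of axiom B; it is valid on a frame exactly when R is symmetric. R is not symmetric, so not valid.
(E) the dual of axiom 4: valid iff R is transitive. R is not transitive — not valid.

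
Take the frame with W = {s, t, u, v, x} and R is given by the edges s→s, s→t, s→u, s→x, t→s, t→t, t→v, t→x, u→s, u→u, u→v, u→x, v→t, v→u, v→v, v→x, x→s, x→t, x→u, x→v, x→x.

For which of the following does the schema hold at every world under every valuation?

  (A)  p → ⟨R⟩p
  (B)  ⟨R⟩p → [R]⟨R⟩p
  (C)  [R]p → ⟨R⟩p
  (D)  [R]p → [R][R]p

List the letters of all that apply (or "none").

R is reflexive: each world relates to itself.
R is not transitive: s R t and t R v but not s R v.
R is not euclidean: s R t and s R u but not t R u.
R is serial: every world has an R-successor.
(A) p → ⟨R⟩p is the dual of axiom T, which corresponds to reflexivity. R is reflexive — valid.
(B) ⟨R⟩p → [R]⟨R⟩p is axiom 5, which corresponds to the euclidean property. R is not euclidean — not valid.
(C) [R]p → ⟨R⟩p is axiom D, which corresponds to seriality. R is serial — valid.
(D) axiom 4: valid iff R is transitive. R is not transitive — not valid.

A, C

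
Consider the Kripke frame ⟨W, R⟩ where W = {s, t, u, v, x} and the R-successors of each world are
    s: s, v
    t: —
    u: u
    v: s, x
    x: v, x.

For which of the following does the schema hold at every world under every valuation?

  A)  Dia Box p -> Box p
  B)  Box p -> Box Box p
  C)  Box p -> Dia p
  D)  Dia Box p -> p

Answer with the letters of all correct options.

D

R is symmetric: every R-edge is matched by its reverse.
R is not transitive: s R v and v R x but not s R x.
R is not euclidean: v R s and v R x but not s R x.
R is not serial: t has no R-successor.
(A) Dia Box p -> Box p is the dual of axiom 5; it is valid on a frame exactly when R is euclidean. R is not euclidean, so not valid.
(B) axiom 4: valid iff R is transitive. R is not transitive — not valid.
(C) Box p -> Dia p (axiom D) characterises the serial frames. R is not serial — not valid.
(D) Dia Box p -> p is the dual of axiom B, which corresponds to symmetry. R is symmetric — valid.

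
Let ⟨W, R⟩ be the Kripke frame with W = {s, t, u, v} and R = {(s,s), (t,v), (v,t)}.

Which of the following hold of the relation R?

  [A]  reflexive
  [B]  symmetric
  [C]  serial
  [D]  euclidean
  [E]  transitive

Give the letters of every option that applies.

(A) not reflexive: not t R t.
(B) symmetric: every R-edge is matched by its reverse.
(C) not serial: u has no R-successor.
(D) not euclidean: t R v and t R v but not v R v.
(E) not transitive: t R v and v R t but not t R t.

B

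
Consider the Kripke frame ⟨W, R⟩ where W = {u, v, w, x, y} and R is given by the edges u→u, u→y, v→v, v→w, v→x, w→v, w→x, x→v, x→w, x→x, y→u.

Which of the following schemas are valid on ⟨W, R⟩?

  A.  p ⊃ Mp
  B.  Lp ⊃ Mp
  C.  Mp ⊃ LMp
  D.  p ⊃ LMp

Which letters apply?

R is not reflexive: not w R w.
R is symmetric: every R-edge is matched by its reverse.
R is not euclidean: u R y and u R y but not y R y.
R is serial: every world has an R-successor.
(A) p ⊃ Mp is the dual of axiom T; it is valid on a frame exactly when R is reflexive. R is not reflexive, so not valid.
(B) axiom D: valid iff R is serial. R is serial — valid.
(C) Mp ⊃ LMp (axiom 5) characterises the euclidean frames. R is not euclidean — not valid.
(D) p ⊃ LMp is axiom B; it is valid on a frame exactly when R is symmetric. R is symmetric, so valid.

B, D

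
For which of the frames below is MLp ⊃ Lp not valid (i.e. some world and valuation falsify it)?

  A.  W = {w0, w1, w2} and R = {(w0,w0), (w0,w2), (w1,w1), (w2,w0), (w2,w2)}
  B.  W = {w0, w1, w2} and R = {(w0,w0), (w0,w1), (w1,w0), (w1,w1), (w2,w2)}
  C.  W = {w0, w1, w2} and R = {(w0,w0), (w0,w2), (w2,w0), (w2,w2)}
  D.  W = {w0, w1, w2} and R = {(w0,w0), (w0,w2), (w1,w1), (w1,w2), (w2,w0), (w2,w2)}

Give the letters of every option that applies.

D

The schema MLp ⊃ Lp is the dual of axiom 5; it is valid on a frame iff R is euclidean.
(A) R is euclidean (any two R-successors of the same world are R-related), so the schema is valid here.
(B) R is euclidean (any two R-successors of the same world are R-related), so the schema is valid here.
(C) R is euclidean (any two R-successors of the same world are R-related), so the schema is valid here.
(D) R is not euclidean (w1 R w2 and w1 R w1 but not w2 R w1), so the schema fails here.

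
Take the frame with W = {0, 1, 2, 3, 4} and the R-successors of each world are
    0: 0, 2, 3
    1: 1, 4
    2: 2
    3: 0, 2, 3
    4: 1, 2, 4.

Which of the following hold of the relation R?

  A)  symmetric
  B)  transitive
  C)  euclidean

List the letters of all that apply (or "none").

none

(A) not symmetric: 0 R 2 but not 2 R 0.
(B) not transitive: 1 R 4 and 4 R 2 but not 1 R 2.
(C) not euclidean: 0 R 2 and 0 R 0 but not 2 R 0.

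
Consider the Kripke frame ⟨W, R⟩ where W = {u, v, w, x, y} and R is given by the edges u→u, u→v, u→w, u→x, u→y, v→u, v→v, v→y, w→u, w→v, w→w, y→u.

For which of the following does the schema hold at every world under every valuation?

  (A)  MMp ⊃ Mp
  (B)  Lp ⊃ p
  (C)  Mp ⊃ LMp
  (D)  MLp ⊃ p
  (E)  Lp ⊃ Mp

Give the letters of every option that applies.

none

R is not reflexive: not x R x.
R is not symmetric: u R x but not x R u.
R is not transitive: v R u and u R w but not v R w.
R is not euclidean: u R v and u R w but not v R w.
R is not serial: x has no R-successor.
(A) MMp ⊃ Mp is the dual of axiom 4; it is valid on a frame exactly when R is transitive. R is not transitive, so not valid.
(B) Lp ⊃ p is axiom T, which corresponds to reflexivity. R is not reflexive — not valid.
(C) Mp ⊃ LMp is axiom 5; it is valid on a frame exactly when R is euclidean. R is not euclidean, so not valid.
(D) the dual of axiom B: valid iff R is symmetric. R is not symmetric — not valid.
(E) Lp ⊃ Mp (axiom D) characterises the serial frames. R is not serial — not valid.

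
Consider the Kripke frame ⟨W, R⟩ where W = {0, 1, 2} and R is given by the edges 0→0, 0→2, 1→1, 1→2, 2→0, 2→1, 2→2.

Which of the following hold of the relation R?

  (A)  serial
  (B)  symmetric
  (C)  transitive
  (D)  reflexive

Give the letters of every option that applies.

A, B, D

(A) serial: every world has an R-successor.
(B) symmetric: every R-edge is matched by its reverse.
(C) not transitive: 0 R 2 and 2 R 1 but not 0 R 1.
(D) reflexive: each world relates to itself.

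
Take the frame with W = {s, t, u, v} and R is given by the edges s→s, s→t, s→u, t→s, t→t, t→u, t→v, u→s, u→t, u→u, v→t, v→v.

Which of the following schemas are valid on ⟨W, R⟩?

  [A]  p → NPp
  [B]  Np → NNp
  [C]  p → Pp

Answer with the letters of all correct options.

A, C

R is reflexive: each world relates to itself.
R is symmetric: every R-edge is matched by its reverse.
R is not transitive: s R t and t R v but not s R v.
(A) p → NPp (axiom B) characterises the symmetric frames. R is symmetric — valid.
(B) Np → NNp is axiom 4; it is valid on a frame exactly when R is transitive. R is not transitive, so not valid.
(C) p → Pp is the dual of axiom T; it is valid on a frame exactly when R is reflexive. R is reflexive, so valid.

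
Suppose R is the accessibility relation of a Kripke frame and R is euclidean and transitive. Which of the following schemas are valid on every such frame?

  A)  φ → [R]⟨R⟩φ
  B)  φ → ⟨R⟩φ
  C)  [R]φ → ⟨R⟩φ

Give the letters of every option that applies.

none

(A) axiom B: valid iff R is symmetric. Such an R need not be symmetric — not valid.
(B) the dual of axiom T: valid iff R is reflexive. Such an R need not be reflexive — not valid.
(C) [R]φ → ⟨R⟩φ is axiom D; it is valid on a frame exactly when R is serial. Such an R need not be serial, so not valid.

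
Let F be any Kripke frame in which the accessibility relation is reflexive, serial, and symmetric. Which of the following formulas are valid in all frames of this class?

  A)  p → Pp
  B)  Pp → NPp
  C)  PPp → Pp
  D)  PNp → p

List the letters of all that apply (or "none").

(A) p → Pp is the dual of axiom T; it is valid on a frame exactly when R is reflexive. Every such R is reflexive, so valid.
(B) Pp → NPp (axiom 5) characterises the euclidean frames. Such an R need not be euclidean — not valid.
(C) PPp → Pp is the dual of axiom 4, which corresponds to transitivity. Such an R need not be transitive — not valid.
(D) the dual of axiom B: valid iff R is symmetric. Every such R is symmetric — valid.

A, D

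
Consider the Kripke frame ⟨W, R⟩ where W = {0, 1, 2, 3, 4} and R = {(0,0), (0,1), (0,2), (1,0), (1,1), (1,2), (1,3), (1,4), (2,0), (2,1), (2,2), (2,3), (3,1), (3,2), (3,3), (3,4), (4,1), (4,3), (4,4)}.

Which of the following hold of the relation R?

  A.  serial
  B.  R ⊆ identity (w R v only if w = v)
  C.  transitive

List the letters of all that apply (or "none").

(A) serial: every world has an R-successor.
(B) not ⊆ identity: 0 R 1 with 0 ≠ 1.
(C) not transitive: 0 R 1 and 1 R 3 but not 0 R 3.

A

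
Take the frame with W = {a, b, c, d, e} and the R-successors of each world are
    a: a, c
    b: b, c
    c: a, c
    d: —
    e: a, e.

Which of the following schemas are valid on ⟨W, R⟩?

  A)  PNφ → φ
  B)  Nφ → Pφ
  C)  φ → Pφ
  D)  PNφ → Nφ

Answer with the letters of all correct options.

none

R is not reflexive: not d R d.
R is not symmetric: b R c but not c R b.
R is not euclidean: b R c and b R b but not c R b.
R is not serial: d has no R-successor.
(A) the dual of axiom B: valid iff R is symmetric. R is not symmetric — not valid.
(B) axiom D: valid iff R is serial. R is not serial — not valid.
(C) φ → Pφ is the dual of axiom T; it is valid on a frame exactly when R is reflexive. R is not reflexive, so not valid.
(D) PNφ → Nφ is the dual of axiom 5; it is valid on a frame exactly when R is euclidean. R is not euclidean, so not valid.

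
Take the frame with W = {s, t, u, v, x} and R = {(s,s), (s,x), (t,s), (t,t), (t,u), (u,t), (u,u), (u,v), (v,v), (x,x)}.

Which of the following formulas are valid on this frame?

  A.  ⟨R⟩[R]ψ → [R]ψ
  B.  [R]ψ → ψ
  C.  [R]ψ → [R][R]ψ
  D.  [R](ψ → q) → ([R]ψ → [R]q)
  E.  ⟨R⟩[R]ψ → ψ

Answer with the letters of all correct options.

R is reflexive: each world relates to itself.
R is not symmetric: s R x but not x R s.
R is not transitive: t R s and s R x but not t R x.
R is not euclidean: s R x and s R s but not x R s.
(A) ⟨R⟩[R]ψ → [R]ψ (the dual of axiom 5) characterises the euclidean frames. R is not euclidean — not valid.
(B) [R]ψ → ψ (axiom T) characterises the reflexive frames. R is reflexive — valid.
(C) axiom 4: valid iff R is transitive. R is not transitive — not valid.
(D) [R](ψ → q) → ([R]ψ → [R]q) is the K axiom; it holds on all frames — valid.
(E) ⟨R⟩[R]ψ → ψ is the dual of axiom B; it is valid on a frame exactly when R is symmetric. R is not symmetric, so not valid.

B, D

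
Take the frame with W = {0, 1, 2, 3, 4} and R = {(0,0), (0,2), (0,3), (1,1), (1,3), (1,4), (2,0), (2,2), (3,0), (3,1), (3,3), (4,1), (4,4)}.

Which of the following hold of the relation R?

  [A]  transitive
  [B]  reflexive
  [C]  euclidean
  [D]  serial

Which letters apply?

(A) not transitive: 0 R 3 and 3 R 1 but not 0 R 1.
(B) reflexive: each world relates to itself.
(C) not euclidean: 0 R 2 and 0 R 3 but not 2 R 3.
(D) serial: every world has an R-successor.

B, D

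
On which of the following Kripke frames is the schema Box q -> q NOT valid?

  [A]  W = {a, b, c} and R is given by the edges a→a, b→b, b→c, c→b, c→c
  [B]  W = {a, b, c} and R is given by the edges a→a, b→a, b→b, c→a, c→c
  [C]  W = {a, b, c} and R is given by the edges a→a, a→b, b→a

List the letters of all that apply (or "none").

C

The schema Box q -> q is axiom T; it is valid on a frame iff R is reflexive.
(A) R is reflexive (each world relates to itself), so the schema is valid here.
(B) R is reflexive (each world relates to itself), so the schema is valid here.
(C) R is not reflexive (not b R b), so the schema fails here.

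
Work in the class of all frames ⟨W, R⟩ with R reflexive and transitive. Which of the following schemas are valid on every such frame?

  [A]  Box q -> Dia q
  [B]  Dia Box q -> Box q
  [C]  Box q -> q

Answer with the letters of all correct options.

Reflexive relations are serial.
(A) Box q -> Dia q (axiom D) characterises the serial frames. Every such R is serial — valid.
(B) the dual of axiom 5: valid iff R is euclidean. Such an R need not be euclidean — not valid.
(C) axiom T: valid iff R is reflexive. Every such R is reflexive — valid.

A, C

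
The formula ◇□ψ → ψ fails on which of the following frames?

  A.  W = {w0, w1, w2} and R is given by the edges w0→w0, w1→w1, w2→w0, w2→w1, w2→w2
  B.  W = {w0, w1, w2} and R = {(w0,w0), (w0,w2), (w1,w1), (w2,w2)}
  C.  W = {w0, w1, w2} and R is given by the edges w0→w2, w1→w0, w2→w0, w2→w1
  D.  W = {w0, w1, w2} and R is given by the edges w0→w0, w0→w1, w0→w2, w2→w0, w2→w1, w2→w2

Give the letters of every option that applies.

A, B, C, D

The schema ◇□ψ → ψ is the dual of axiom B; it is valid on a frame iff R is symmetric.
(A) R is not symmetric (w2 R w0 but not w0 R w2), so the schema fails here.
(B) R is not symmetric (w0 R w2 but not w2 R w0), so the schema fails here.
(C) R is not symmetric (w1 R w0 but not w0 R w1), so the schema fails here.
(D) R is not symmetric (w0 R w1 but not w1 R w0), so the schema fails here.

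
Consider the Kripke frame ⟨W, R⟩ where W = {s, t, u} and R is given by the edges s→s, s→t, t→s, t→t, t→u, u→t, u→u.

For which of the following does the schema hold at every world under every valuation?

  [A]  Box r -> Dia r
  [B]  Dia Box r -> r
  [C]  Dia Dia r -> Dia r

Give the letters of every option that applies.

A, B

R is symmetric: every R-edge is matched by its reverse.
R is not transitive: s R t and t R u but not s R u.
R is serial: every world has an R-successor.
(A) Box r -> Dia r is axiom D; it is valid on a frame exactly when R is serial. R is serial, so valid.
(B) Dia Box r -> r (the dual of axiom B) characterises the symmetric frames. R is symmetric — valid.
(C) Dia Dia r -> Dia r (the dual of axiom 4) characterises the transitive frames. R is not transitive — not valid.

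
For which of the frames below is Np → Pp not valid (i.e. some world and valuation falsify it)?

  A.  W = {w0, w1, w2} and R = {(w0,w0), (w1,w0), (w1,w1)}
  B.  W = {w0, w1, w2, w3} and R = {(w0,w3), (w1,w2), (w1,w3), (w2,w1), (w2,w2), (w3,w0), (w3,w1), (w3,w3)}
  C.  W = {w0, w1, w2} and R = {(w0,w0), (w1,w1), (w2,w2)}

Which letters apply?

The schema Np → Pp is axiom D; it is valid on a frame iff R is serial.
(A) R is not serial (w2 has no R-successor), so the schema fails here.
(B) R is serial (every world has an R-successor), so the schema is valid here.
(C) R is serial (every world has an R-successor), so the schema is valid here.

A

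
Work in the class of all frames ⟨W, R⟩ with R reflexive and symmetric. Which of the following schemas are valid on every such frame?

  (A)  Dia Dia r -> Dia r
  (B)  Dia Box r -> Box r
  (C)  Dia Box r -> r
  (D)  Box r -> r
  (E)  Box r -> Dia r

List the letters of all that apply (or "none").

Reflexive relations are serial.
(A) Dia Dia r -> Dia r is the dual of axiom 4, which corresponds to transitivity. Such an R need not be transitive — not valid.
(B) Dia Box r -> Box r (the dual of axiom 5) characterises the euclidean frames. Such an R need not be euclidean — not valid.
(C) Dia Box r -> r is the dual of axiom B, which corresponds to symmetry. Every such R is symmetric — valid.
(D) axiom T: valid iff R is reflexive. Every such R is reflexive — valid.
(E) Box r -> Dia r is axiom D; it is valid on a frame exactly when R is serial. Every such R is serial, so valid.

C, D, E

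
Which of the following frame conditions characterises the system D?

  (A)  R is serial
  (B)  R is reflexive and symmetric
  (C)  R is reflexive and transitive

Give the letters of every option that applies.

(A) D is sound and complete for exactly this class.
(B) this class determines B (= KTB), not D.
(C) this class determines S4, not D.

A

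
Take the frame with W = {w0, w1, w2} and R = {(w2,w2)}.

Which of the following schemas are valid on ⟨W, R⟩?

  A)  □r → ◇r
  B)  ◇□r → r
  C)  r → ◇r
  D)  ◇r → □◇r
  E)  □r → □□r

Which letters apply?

R is not reflexive: not w0 R w0.
R is symmetric: every R-edge is matched by its reverse.
R is transitive: R is closed under composition.
R is euclidean: any two R-successors of the same world are R-related.
R is not serial: w0 has no R-successor.
(A) axiom D: valid iff R is serial. R is not serial — not valid.
(B) ◇□r → r is the dual of axiom B; it is valid on a frame exactly when R is symmetric. R is symmetric, so valid.
(C) r → ◇r is the dual of axiom T; it is valid on a frame exactly when R is reflexive. R is not reflexive, so not valid.
(D) ◇r → □◇r is axiom 5; it is valid on a frame exactly when R is euclidean. R is euclidean, so valid.
(E) □r → □□r (axiom 4) characterises the transitive frames. R is transitive — valid.

B, D, E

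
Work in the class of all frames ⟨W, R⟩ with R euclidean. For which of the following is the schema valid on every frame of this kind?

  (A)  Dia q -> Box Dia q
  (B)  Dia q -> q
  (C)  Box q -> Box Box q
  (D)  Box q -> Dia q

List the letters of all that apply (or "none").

A

(A) Dia q -> Box Dia q is axiom 5; it is valid on a frame exactly when R is euclidean. Every such R is euclidean, so valid.
(B) Dia q -> q is the converse of T; it holds exactly when R ⊆ identity. Such an R need not be a subset of the identity — not valid.
(C) Box q -> Box Box q is axiom 4, which corresponds to transitivity. Such an R need not be transitive — not valid.
(D) Box q -> Dia q is axiom D, which corresponds to seriality. Such an R need not be serial — not valid.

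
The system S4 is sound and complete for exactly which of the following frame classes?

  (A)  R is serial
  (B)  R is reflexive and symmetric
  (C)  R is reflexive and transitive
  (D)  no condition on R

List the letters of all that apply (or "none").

C

(A) this class determines D, not S4.
(B) this class determines B (= KTB), not S4.
(C) S4 is sound and complete for exactly this class.
(D) this class determines K, not S4.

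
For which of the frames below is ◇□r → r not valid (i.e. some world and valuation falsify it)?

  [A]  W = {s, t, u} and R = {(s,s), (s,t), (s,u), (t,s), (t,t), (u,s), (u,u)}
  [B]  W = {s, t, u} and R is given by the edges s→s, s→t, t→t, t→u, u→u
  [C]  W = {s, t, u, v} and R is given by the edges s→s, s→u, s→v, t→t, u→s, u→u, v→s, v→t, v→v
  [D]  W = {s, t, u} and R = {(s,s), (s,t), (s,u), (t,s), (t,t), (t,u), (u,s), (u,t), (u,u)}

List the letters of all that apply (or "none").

The schema ◇□r → r is the dual of axiom B; it is valid on a frame iff R is symmetric.
(A) R is symmetric (every R-edge is matched by its reverse), so the schema is valid here.
(B) R is not symmetric (s R t but not t R s), so the schema fails here.
(C) R is not symmetric (v R t but not t R v), so the schema fails here.
(D) R is symmetric (every R-edge is matched by its reverse), so the schema is valid here.

B, C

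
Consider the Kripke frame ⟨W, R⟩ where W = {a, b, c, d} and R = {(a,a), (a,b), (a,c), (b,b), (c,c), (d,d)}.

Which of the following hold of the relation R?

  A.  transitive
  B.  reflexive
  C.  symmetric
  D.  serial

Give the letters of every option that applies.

A, B, D

(A) transitive: R is closed under composition.
(B) reflexive: each world relates to itself.
(C) not symmetric: a R b but not b R a.
(D) serial: every world has an R-successor.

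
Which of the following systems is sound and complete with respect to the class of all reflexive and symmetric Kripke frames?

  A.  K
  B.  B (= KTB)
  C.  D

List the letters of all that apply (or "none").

B

(A) K is determined by the class of arbitrary frames.
(B) B (= KTB) is determined by exactly this class.
(C) D is determined by the class of serial frames.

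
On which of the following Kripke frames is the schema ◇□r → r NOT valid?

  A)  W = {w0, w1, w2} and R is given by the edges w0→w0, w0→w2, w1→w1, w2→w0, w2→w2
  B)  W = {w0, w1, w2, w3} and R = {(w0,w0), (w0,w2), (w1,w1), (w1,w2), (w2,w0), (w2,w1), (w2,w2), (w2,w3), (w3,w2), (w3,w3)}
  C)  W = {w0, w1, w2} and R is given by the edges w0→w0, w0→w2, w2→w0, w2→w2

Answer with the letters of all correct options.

The schema ◇□r → r is the dual of axiom B; it is valid on a frame iff R is symmetric.
(A) R is symmetric (every R-edge is matched by its reverse), so the schema is valid here.
(B) R is symmetric (every R-edge is matched by its reverse), so the schema is valid here.
(C) R is symmetric (every R-edge is matched by its reverse), so the schema is valid here.

none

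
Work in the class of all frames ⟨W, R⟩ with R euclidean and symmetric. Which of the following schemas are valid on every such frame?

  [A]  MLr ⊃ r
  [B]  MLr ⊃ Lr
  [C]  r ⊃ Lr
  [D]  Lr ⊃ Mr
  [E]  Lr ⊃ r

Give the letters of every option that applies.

A symmetric euclidean relation is transitive (uRv and vRw give vRu by symmetry, then uRw by the euclidean condition, applied at v).
(A) MLr ⊃ r is the dual of axiom B; it is valid on a frame exactly when R is symmetric. Every such R is symmetric, so valid.
(B) MLr ⊃ Lr is the dual of axiom 5, which corresponds to the euclidean property. Every such R is euclidean — valid.
(C) r ⊃ Lr (equivalent to ◇p→p) corresponds to R being a subset of the identity. Such an R need not be a subset of the identity, so not valid.
(D) Lr ⊃ Mr (axiom D) characterises the serial frames. Such an R need not be serial — not valid.
(E) Lr ⊃ r (axiom T) characterises the reflexive frames. Such an R need not be reflexive — not valid.

A, B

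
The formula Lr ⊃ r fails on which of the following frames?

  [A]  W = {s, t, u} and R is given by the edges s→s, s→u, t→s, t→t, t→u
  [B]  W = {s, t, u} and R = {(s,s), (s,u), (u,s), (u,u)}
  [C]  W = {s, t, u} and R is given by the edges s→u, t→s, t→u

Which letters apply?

The schema Lr ⊃ r is axiom T; it is valid on a frame iff R is reflexive.
(A) R is not reflexive (not u R u), so the schema fails here.
(B) R is not reflexive (not t R t), so the schema fails here.
(C) R is not reflexive (not s R s), so the schema fails here.

A, B, C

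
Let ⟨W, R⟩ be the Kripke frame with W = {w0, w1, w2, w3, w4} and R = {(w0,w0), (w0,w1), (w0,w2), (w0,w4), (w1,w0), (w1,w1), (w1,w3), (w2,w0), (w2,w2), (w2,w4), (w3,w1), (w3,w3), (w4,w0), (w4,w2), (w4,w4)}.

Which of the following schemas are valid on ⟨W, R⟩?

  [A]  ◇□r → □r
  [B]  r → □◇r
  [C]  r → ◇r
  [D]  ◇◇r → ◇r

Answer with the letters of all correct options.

B, C

R is reflexive: each world relates to itself.
R is symmetric: every R-edge is matched by its reverse.
R is not transitive: w0 R w1 and w1 R w3 but not w0 R w3.
R is not euclidean: w0 R w1 and w0 R w2 but not w1 R w2.
(A) the dual of axiom 5: valid iff R is euclidean. R is not euclidean — not valid.
(B) r → □◇r (axiom B) characterises the symmetric frames. R is symmetric — valid.
(C) r → ◇r is the dual of axiom T, which corresponds to reflexivity. R is reflexive — valid.
(D) ◇◇r → ◇r is the dual of axiom 4; it is valid on a frame exactly when R is transitive. R is not transitive, so not valid.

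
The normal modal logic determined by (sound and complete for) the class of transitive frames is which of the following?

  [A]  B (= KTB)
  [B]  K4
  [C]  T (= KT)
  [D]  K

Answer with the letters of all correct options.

B

(A) B (= KTB) is determined by the class of reflexive and symmetric frames.
(B) K4 is determined by exactly this class.
(C) T (= KT) is determined by the class of reflexive frames.
(D) K is determined by the class of arbitrary frames.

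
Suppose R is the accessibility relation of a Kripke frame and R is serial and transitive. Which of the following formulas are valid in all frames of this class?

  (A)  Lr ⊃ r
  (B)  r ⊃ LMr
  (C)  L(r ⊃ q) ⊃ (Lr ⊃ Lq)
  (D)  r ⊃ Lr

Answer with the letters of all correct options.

(A) Lr ⊃ r is axiom T, which corresponds to reflexivity. Such an R need not be reflexive — not valid.
(B) r ⊃ LMr (axiom B) characterises the symmetric frames. Such an R need not be symmetric — not valid.
(C) L(r ⊃ q) ⊃ (Lr ⊃ Lq) is axiom K, valid on every Kripke frame — valid.
(D) r ⊃ Lr is valid only on frames where every R-edge is a self-loop. Such an R need not be a subset of the identity — not valid.

C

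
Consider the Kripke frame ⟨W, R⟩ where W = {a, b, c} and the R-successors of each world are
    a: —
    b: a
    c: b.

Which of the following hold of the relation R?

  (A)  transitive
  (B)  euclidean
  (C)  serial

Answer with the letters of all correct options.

(A) not transitive: c R b and b R a but not c R a.
(B) not euclidean: b R a and b R a but not a R a.
(C) not serial: a has no R-successor.

none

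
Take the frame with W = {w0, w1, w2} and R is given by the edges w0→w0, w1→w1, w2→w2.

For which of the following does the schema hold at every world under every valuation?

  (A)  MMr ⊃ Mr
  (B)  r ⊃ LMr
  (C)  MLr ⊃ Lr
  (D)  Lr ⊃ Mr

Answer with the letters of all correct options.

A, B, C, D

R is symmetric: every R-edge is matched by its reverse.
R is transitive: R is closed under composition.
R is euclidean: any two R-successors of the same world are R-related.
R is serial: every world has an R-successor.
(A) the dual of axiom 4: valid iff R is transitive. R is transitive — valid.
(B) r ⊃ LMr is axiom B, which corresponds to symmetry. R is symmetric — valid.
(C) MLr ⊃ Lr is the dual of axiom 5; it is valid on a frame exactly when R is euclidean. R is euclidean, so valid.
(D) Lr ⊃ Mr is axiom D, which corresponds to seriality. R is serial — valid.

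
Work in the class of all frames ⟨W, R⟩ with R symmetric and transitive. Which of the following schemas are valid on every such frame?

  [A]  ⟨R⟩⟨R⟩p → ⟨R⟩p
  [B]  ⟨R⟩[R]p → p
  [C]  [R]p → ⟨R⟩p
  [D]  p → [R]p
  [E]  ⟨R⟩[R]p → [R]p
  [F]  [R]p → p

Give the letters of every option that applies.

A, B, E

A symmetric transitive relation is euclidean (uRv and uRw give vRu by symmetry, then vRw by transitivity).
(A) ⟨R⟩⟨R⟩p → ⟨R⟩p (the dual of axiom 4) characterises the transitive frames. Every such R is transitive — valid.
(B) ⟨R⟩[R]p → p (the dual of axiom B) characterises the symmetric frames. Every such R is symmetric — valid.
(C) [R]p → ⟨R⟩p is axiom D, which corresponds to seriality. Such an R need not be serial — not valid.
(D) p → [R]p (equivalent to ◇p→p) corresponds to R being a subset of the identity. Such an R need not be a subset of the identity, so not valid.
(E) ⟨R⟩[R]p → [R]p (the dual of axiom 5) characterises the euclidean frames. Every such R is euclidean — valid.
(F) [R]p → p (axiom T) characterises the reflexive frames. Such an R need not be reflexive — not valid.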